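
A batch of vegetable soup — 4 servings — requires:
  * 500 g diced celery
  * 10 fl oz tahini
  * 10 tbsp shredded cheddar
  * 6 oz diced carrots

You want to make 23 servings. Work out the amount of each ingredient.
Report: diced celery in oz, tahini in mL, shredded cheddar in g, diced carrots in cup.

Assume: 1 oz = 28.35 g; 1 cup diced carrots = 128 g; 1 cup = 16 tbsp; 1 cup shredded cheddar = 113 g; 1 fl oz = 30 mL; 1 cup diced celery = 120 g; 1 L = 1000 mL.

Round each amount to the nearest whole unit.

Scaling factor: 23/4 = 5.75.
diced celery: 500 g × 23/4 ÷ 28.35 g/oz ≈ 101 oz
tahini: 10 fl oz × 23/4 × 30 mL/fl oz = 1725 mL
shredded cheddar: 10 tbsp × 23/4 ÷ 16 tbsp/cup × 113 g/cup ≈ 406 g
diced carrots: 6 oz × 23/4 × 28.35 g/oz ÷ 128 g/cup ≈ 8 cup

diced celery: 101 oz; tahini: 1725 mL; shredded cheddar: 406 g; diced carrots: 8 cup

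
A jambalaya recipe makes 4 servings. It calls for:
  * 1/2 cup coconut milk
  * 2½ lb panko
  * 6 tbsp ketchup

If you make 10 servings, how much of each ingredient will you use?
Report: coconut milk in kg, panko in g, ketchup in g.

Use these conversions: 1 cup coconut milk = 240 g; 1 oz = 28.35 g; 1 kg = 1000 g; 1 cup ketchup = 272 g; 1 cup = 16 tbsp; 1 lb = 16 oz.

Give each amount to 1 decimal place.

Scaling factor: 10/4 = 5/2 = 2.5.
coconut milk: 0.5 cup × 5/2 × 240 g/cup ÷ 1000 g/kg = 0.3 kg
panko: 2.5 lb × 5/2 × 16 oz/lb × 28.35 g/oz = 2835.0 g
ketchup: 6 tbsp × 5/2 ÷ 16 tbsp/cup × 272 g/cup = 255.0 g

coconut milk: 0.3 kg; panko: 2835.0 g; ketchup: 255.0 g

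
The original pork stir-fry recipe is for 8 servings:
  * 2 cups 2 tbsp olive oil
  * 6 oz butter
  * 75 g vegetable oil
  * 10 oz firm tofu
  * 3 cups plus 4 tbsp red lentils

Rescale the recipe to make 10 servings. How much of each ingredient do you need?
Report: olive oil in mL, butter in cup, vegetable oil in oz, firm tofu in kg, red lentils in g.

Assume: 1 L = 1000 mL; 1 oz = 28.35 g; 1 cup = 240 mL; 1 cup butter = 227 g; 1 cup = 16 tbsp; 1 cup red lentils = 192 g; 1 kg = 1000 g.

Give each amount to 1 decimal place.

olive oil: 637.5 mL; butter: 0.9 cup; vegetable oil: 3.3 oz; firm tofu: 0.4 kg; red lentils: 780.0 g

Scaling factor: 10/8 = 5/4 = 1.25.
olive oil: (2 cup + 2 tbsp = 2.125 cup) × 5/4 × 240 mL/cup = 637.5 mL
butter: 6 oz × 5/4 × 28.35 g/oz ÷ 227 g/cup ≈ 0.9 cup
vegetable oil: 75 g × 5/4 ÷ 28.35 g/oz ≈ 3.3 oz
firm tofu: 10 oz × 5/4 × 28.35 g/oz ÷ 1000 g/kg ≈ 0.4 kg
red lentils: (3 cup + 4 tbsp = 3.25 cup) × 5/4 × 192 g/cup = 780.0 g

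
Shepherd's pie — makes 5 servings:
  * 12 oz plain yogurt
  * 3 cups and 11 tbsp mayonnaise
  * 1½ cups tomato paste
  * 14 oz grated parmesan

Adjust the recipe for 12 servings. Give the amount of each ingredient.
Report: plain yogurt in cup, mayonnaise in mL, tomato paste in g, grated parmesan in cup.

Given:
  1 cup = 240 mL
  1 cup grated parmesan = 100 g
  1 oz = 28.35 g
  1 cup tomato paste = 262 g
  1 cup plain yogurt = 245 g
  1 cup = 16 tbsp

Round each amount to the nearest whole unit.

plain yogurt: 3 cup; mayonnaise: 2124 mL; tomato paste: 943 g; grated parmesan: 10 cup

Scaling factor: 12/5 = 2.4.
plain yogurt: 12 oz × 12/5 × 28.35 g/oz ÷ 245 g/cup ≈ 3 cup
mayonnaise: (3 cup + 11 tbsp = 3.6875 cup) × 12/5 × 240 mL/cup = 2124 mL
tomato paste: 1.5 cup × 12/5 × 262 g/cup ≈ 943 g
grated parmesan: 14 oz × 12/5 × 28.35 g/oz ÷ 100 g/cup ≈ 10 cup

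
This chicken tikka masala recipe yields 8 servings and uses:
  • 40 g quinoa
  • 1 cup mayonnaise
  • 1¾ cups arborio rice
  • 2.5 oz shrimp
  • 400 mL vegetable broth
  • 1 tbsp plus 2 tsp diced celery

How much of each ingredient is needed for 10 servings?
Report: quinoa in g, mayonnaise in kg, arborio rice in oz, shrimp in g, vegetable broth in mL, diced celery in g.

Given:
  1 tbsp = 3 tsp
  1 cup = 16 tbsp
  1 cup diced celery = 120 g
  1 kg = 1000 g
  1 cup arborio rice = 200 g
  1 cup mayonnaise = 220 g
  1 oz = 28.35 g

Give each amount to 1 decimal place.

Scaling factor: 10/8 = 5/4 = 1.25.
quinoa: 40 g × 5/4 = 50.0 g
mayonnaise: 1 cup × 5/4 × 220 g/cup ÷ 1000 g/kg ≈ 0.3 kg
arborio rice: 1.75 cup × 5/4 × 200 g/cup ÷ 28.35 g/oz ≈ 15.4 oz
shrimp: 2.5 oz × 5/4 × 28.35 g/oz ≈ 88.6 g
vegetable broth: 400 mL × 5/4 = 500.0 mL
diced celery: (1 tbsp + 2 tsp = 5/3 tbsp) × 5/4 ÷ 16 tbsp/cup × 120 g/cup ≈ 15.6 g

quinoa: 50.0 g; mayonnaise: 0.3 kg; arborio rice: 15.4 oz; shrimp: 88.6 g; vegetable broth: 500.0 mL; diced celery: 15.6 g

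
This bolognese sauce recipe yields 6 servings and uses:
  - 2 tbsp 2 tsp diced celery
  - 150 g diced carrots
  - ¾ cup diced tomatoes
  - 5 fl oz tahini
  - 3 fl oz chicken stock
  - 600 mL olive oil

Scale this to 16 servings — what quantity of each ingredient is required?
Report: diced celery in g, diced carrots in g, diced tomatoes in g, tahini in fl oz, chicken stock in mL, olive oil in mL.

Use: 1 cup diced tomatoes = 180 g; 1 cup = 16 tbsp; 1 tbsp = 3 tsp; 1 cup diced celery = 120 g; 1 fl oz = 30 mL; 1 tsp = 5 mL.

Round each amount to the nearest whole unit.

Scaling factor: 16/6 = 8/3.
diced celery: (2 tbsp + 2 tsp = 8/3 tbsp) × 8/3 ÷ 16 tbsp/cup × 120 g/cup ≈ 53 g
diced carrots: 150 g × 8/3 = 400 g
diced tomatoes: 0.75 cup × 8/3 × 180 g/cup = 360 g
tahini: 5 fl oz × 8/3 ≈ 13 fl oz
chicken stock: 3 fl oz × 8/3 × 30 mL/fl oz = 240 mL
olive oil: 600 mL × 8/3 = 1600 mL

diced celery: 53 g; diced carrots: 400 g; diced tomatoes: 360 g; tahini: 13 fl oz; chicken stock: 240 mL; olive oil: 1600 mL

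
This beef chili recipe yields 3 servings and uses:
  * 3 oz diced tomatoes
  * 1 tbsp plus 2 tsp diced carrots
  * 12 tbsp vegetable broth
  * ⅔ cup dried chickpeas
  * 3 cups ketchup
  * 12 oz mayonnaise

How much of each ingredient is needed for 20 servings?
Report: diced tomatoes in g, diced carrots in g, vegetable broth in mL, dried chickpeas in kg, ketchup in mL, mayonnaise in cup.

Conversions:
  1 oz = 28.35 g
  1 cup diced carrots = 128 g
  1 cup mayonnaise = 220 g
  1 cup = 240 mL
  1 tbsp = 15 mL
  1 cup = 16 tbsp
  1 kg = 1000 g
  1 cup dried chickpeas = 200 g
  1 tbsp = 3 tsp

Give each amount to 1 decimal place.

Scaling factor: 20/3.
diced tomatoes: 3 oz × 20/3 × 28.35 g/oz = 567.0 g
diced carrots: (1 tbsp + 2 tsp = 5/3 tbsp) × 20/3 ÷ 16 tbsp/cup × 128 g/cup ≈ 88.9 g
vegetable broth: 12 tbsp × 20/3 × 15 mL/tbsp = 1200.0 mL
dried chickpeas: 2/3 cup × 20/3 × 200 g/cup ÷ 1000 g/kg ≈ 0.9 kg
ketchup: 3 cup × 20/3 × 240 mL/cup = 4800.0 mL
mayonnaise: 12 oz × 20/3 × 28.35 g/oz ÷ 220 g/cup ≈ 10.3 cup

diced tomatoes: 567.0 g; diced carrots: 88.9 g; vegetable broth: 1200.0 mL; dried chickpeas: 0.9 kg; ketchup: 4800.0 mL; mayonnaise: 10.3 cup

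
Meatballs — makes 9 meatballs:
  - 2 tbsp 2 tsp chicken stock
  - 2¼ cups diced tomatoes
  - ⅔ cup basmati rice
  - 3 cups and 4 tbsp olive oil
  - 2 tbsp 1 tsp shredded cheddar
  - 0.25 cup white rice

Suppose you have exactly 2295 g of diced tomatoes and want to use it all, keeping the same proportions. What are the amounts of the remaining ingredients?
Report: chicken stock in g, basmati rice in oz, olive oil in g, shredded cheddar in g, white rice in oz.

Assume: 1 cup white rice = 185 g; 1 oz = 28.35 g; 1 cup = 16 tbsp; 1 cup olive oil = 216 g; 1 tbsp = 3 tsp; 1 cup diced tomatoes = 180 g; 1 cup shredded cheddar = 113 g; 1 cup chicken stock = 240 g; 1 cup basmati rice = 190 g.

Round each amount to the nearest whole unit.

The original recipe has 405 g of diced tomatoes, so the scaling factor is 2295 ÷ 405 = 17/3.
chicken stock: (2 tbsp + 2 tsp = 8/3 tbsp) × 17/3 ÷ 16 tbsp/cup × 240 g/cup ≈ 227 g
basmati rice: 2/3 cup × 17/3 × 190 g/cup ÷ 28.35 g/oz ≈ 25 oz
olive oil: (3 cup + 4 tbsp = 3.25 cup) × 17/3 × 216 g/cup = 3978 g
shredded cheddar: (2 tbsp + 1 tsp = 7/3 tbsp) × 17/3 ÷ 16 tbsp/cup × 113 g/cup ≈ 93 g
white rice: 0.25 cup × 17/3 × 185 g/cup ÷ 28.35 g/oz ≈ 9 oz

chicken stock: 227 g; basmati rice: 25 oz; olive oil: 3978 g; shredded cheddar: 93 g; white rice: 9 oz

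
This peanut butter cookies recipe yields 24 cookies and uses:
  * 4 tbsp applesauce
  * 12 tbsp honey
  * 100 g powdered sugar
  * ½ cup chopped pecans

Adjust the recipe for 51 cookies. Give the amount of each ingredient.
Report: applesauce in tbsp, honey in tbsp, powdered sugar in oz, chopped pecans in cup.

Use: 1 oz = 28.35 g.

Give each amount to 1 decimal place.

applesauce: 8.5 tbsp; honey: 25.5 tbsp; powdered sugar: 7.5 oz; chopped pecans: 1.1 cup

Scaling factor: 51/24 = 17/8 = 2.125.
applesauce: 4 tbsp × 17/8 = 8.5 tbsp
honey: 12 tbsp × 17/8 = 25.5 tbsp
powdered sugar: 100 g × 17/8 ÷ 28.35 g/oz ≈ 7.5 oz
chopped pecans: 0.5 cup × 17/8 ≈ 1.1 cup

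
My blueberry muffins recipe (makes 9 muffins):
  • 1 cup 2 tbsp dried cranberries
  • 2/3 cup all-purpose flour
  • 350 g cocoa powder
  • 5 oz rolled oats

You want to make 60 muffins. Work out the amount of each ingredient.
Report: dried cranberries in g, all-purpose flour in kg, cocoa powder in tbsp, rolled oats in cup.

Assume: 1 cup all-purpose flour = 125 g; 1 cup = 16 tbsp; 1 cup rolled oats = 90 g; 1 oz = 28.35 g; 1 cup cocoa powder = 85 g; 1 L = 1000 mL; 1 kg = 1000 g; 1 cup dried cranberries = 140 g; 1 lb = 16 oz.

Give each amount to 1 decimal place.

Scaling factor: 60/9 = 20/3.
dried cranberries: (1 cup + 2 tbsp = 1.125 cup) × 20/3 × 140 g/cup = 1050.0 g
all-purpose flour: 2/3 cup × 20/3 × 125 g/cup ÷ 1000 g/kg ≈ 0.6 kg
cocoa powder: 350 g × 20/3 ÷ 85 g/cup × 16 tbsp/cup ≈ 439.2 tbsp
rolled oats: 5 oz × 20/3 × 28.35 g/oz ÷ 90 g/cup = 10.5 cup

dried cranberries: 1050.0 g; all-purpose flour: 0.6 kg; cocoa powder: 439.2 tbsp; rolled oats: 10.5 cup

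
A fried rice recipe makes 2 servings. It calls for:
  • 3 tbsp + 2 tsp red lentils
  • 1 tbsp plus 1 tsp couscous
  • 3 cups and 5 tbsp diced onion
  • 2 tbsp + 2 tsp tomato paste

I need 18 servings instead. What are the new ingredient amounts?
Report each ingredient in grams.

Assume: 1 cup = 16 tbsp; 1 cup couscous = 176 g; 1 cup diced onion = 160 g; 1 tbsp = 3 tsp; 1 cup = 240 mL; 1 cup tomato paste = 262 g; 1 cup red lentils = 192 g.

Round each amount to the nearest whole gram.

Scaling factor: 18/2 = 9.
red lentils: (3 tbsp + 2 tsp = 11/3 tbsp) × 9 ÷ 16 tbsp/cup × 192 g/cup = 396 g
couscous: (1 tbsp + 1 tsp = 4/3 tbsp) × 9 ÷ 16 tbsp/cup × 176 g/cup = 132 g
diced onion: (3 cup + 5 tbsp = 3.3125 cup) × 9 × 160 g/cup = 4770 g
tomato paste: (2 tbsp + 2 tsp = 8/3 tbsp) × 9 ÷ 16 tbsp/cup × 262 g/cup = 393 g

red lentils: 396 g; couscous: 132 g; diced onion: 4770 g; tomato paste: 393 g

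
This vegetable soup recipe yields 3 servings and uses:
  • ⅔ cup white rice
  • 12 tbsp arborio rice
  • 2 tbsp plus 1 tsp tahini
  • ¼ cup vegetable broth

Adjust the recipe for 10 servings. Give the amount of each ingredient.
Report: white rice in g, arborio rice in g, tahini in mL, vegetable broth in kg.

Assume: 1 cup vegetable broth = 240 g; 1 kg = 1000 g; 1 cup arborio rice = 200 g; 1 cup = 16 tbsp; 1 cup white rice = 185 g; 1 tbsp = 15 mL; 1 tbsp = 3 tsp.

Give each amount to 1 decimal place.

Scaling factor: 10/3.
white rice: 2/3 cup × 10/3 × 185 g/cup ≈ 411.1 g
arborio rice: 12 tbsp × 10/3 ÷ 16 tbsp/cup × 200 g/cup = 500.0 g
tahini: (2 tbsp + 1 tsp = 7/3 tbsp) × 10/3 × 15 mL/tbsp ≈ 116.7 mL
vegetable broth: 0.25 cup × 10/3 × 240 g/cup ÷ 1000 g/kg = 0.2 kg

white rice: 411.1 g; arborio rice: 500.0 g; tahini: 116.7 mL; vegetable broth: 0.2 kg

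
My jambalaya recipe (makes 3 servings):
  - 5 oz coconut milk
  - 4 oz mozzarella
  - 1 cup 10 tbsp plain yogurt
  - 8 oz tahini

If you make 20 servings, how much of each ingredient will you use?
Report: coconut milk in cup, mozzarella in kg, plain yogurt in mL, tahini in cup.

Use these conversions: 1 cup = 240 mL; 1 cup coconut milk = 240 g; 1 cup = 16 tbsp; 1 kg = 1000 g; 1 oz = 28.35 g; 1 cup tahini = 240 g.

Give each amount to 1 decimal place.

Scaling factor: 20/3.
coconut milk: 5 oz × 20/3 × 28.35 g/oz ÷ 240 g/cup ≈ 3.9 cup
mozzarella: 4 oz × 20/3 × 28.35 g/oz ÷ 1000 g/kg ≈ 0.8 kg
plain yogurt: (1 cup + 10 tbsp = 1.625 cup) × 20/3 × 240 mL/cup = 2600.0 mL
tahini: 8 oz × 20/3 × 28.35 g/oz ÷ 240 g/cup = 6.3 cup

coconut milk: 3.9 cup; mozzarella: 0.8 kg; plain yogurt: 2600.0 mL; tahini: 6.3 cup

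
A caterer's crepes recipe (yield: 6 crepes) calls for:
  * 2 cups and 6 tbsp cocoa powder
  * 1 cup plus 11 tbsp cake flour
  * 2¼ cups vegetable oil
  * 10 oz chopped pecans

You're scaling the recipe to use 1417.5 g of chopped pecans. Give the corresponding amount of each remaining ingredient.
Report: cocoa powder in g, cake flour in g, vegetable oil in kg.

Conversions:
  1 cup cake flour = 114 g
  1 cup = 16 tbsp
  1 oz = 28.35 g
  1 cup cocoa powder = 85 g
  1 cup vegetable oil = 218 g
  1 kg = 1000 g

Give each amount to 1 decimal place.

cocoa powder: 1009.4 g; cake flour: 961.9 g; vegetable oil: 2.5 kg

The original recipe has 283.5 g of chopped pecans, so the scaling factor is 1417.5 ÷ 283.5 = 5.
cocoa powder: (2 cup + 6 tbsp = 2.375 cup) × 5 × 85 g/cup ≈ 1009.4 g
cake flour: (1 cup + 11 tbsp = 1.6875 cup) × 5 × 114 g/cup ≈ 961.9 g
vegetable oil: 2.25 cup × 5 × 218 g/cup ÷ 1000 g/kg ≈ 2.5 kg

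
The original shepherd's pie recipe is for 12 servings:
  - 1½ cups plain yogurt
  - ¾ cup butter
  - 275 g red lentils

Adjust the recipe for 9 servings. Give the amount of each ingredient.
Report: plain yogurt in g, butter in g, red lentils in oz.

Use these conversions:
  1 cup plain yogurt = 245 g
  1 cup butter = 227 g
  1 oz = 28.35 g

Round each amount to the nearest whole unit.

plain yogurt: 276 g; butter: 128 g; red lentils: 7 oz

Scaling factor: 9/12 = 3/4 = 0.75.
plain yogurt: 1.5 cup × 3/4 × 245 g/cup ≈ 276 g
butter: 0.75 cup × 3/4 × 227 g/cup ≈ 128 g
red lentils: 275 g × 3/4 ÷ 28.35 g/oz ≈ 7 oz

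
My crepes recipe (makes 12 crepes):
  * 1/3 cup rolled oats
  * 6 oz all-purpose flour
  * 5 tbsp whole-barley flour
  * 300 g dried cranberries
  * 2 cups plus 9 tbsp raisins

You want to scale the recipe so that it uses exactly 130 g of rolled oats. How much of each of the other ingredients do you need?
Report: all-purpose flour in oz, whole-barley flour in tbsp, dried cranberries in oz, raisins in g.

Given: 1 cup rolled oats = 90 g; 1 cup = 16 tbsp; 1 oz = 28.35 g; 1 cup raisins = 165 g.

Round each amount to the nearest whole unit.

all-purpose flour: 26 oz; whole-barley flour: 22 tbsp; dried cranberries: 46 oz; raisins: 1832 g

The original recipe has 30 g of rolled oats, so the scaling factor is 130 ÷ 30 = 13/3.
all-purpose flour: 6 oz × 13/3 = 26 oz
whole-barley flour: 5 tbsp × 13/3 ≈ 22 tbsp
dried cranberries: 300 g × 13/3 ÷ 28.35 g/oz ≈ 46 oz
raisins: (2 cup + 9 tbsp = 2.5625 cup) × 13/3 × 165 g/cup ≈ 1832 g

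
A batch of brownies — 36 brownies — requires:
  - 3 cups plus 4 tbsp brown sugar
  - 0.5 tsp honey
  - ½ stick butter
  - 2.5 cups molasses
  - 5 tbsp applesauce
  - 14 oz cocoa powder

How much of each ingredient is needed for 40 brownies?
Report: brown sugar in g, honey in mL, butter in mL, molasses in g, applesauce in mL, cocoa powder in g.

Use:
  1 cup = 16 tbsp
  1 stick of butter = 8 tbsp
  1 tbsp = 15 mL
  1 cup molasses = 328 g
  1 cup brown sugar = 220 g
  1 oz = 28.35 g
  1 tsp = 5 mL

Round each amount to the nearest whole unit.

brown sugar: 794 g; honey: 3 mL; butter: 67 mL; molasses: 911 g; applesauce: 83 mL; cocoa powder: 441 g

Scaling factor: 40/36 = 10/9.
brown sugar: (3 cup + 4 tbsp = 3.25 cup) × 10/9 × 220 g/cup ≈ 794 g
honey: 0.5 tsp × 10/9 × 5 mL/tsp ≈ 3 mL
butter: 0.5 stick × 10/9 × 8 tbsp/stick × 15 mL/tbsp ≈ 67 mL
molasses: 2.5 cup × 10/9 × 328 g/cup ≈ 911 g
applesauce: 5 tbsp × 10/9 × 15 mL/tbsp ≈ 83 mL
cocoa powder: 14 oz × 10/9 × 28.35 g/oz = 441 g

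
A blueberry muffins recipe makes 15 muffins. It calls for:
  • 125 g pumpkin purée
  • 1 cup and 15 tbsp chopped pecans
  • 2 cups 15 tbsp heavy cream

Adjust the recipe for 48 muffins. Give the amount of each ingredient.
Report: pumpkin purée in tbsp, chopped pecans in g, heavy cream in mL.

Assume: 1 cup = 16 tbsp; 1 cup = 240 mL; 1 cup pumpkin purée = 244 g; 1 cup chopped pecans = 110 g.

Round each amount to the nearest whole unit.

pumpkin purée: 26 tbsp; chopped pecans: 682 g; heavy cream: 2256 mL

Scaling factor: 48/15 = 16/5 = 3.2.
pumpkin purée: 125 g × 16/5 ÷ 244 g/cup × 16 tbsp/cup ≈ 26 tbsp
chopped pecans: (1 cup + 15 tbsp = 1.9375 cup) × 16/5 × 110 g/cup = 682 g
heavy cream: (2 cup + 15 tbsp = 2.9375 cup) × 16/5 × 240 mL/cup = 2256 mL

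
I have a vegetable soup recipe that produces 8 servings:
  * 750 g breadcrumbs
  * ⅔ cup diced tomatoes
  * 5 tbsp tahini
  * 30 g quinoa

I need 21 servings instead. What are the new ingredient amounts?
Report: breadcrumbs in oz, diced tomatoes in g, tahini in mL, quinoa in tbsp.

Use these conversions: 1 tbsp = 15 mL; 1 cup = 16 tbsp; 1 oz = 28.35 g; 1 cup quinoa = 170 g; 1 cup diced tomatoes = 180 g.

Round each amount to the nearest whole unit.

Scaling factor: 21/8 = 2.625.
breadcrumbs: 750 g × 21/8 ÷ 28.35 g/oz ≈ 69 oz
diced tomatoes: 2/3 cup × 21/8 × 180 g/cup = 315 g
tahini: 5 tbsp × 21/8 × 15 mL/tbsp ≈ 197 mL
quinoa: 30 g × 21/8 ÷ 170 g/cup × 16 tbsp/cup ≈ 7 tbsp

breadcrumbs: 69 oz; diced tomatoes: 315 g; tahini: 197 mL; quinoa: 7 tbsp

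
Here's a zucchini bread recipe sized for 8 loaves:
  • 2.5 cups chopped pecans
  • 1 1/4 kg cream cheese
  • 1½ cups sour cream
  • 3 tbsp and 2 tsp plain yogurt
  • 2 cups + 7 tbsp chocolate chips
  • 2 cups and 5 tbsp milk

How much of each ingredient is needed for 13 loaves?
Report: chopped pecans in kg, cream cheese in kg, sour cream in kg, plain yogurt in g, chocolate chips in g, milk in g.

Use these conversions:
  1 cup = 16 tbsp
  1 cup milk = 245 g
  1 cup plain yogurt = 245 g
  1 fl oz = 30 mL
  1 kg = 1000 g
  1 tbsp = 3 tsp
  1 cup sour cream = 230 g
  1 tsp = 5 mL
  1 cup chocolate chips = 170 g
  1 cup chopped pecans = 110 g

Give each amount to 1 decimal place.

Scaling factor: 13/8 = 1.625.
chopped pecans: 2.5 cup × 13/8 × 110 g/cup ÷ 1000 g/kg ≈ 0.4 kg
cream cheese: 1.25 kg × 13/8 ≈ 2.0 kg
sour cream: 1.5 cup × 13/8 × 230 g/cup ÷ 1000 g/kg ≈ 0.6 kg
plain yogurt: (3 tbsp + 2 tsp = 11/3 tbsp) × 13/8 ÷ 16 tbsp/cup × 245 g/cup ≈ 91.2 g
chocolate chips: (2 cup + 7 tbsp = 2.4375 cup) × 13/8 × 170 g/cup ≈ 673.4 g
milk: (2 cup + 5 tbsp = 2.3125 cup) × 13/8 × 245 g/cup ≈ 920.7 g

chopped pecans: 0.4 kg; cream cheese: 2.0 kg; sour cream: 0.6 kg; plain yogurt: 91.2 g; chocolate chips: 673.4 g; milk: 920.7 g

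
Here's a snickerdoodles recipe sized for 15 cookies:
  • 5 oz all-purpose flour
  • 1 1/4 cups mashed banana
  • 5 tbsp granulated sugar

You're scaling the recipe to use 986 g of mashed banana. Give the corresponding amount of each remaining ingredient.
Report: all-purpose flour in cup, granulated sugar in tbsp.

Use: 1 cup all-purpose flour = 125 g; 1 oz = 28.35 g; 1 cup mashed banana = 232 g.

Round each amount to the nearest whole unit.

all-purpose flour: 4 cup; granulated sugar: 17 tbsp

The original recipe has 290 g of mashed banana, so the scaling factor is 986 ÷ 290 = 17/5 = 3.4.
all-purpose flour: 5 oz × 17/5 × 28.35 g/oz ÷ 125 g/cup ≈ 4 cup
granulated sugar: 5 tbsp × 17/5 = 17 tbsp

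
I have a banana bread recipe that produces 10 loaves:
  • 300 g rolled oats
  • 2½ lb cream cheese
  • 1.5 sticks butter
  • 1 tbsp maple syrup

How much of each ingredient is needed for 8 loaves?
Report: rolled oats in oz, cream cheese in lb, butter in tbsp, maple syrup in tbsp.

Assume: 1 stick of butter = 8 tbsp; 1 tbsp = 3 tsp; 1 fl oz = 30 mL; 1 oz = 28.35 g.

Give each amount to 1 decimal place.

Scaling factor: 8/10 = 4/5 = 0.8.
rolled oats: 300 g × 4/5 ÷ 28.35 g/oz ≈ 8.5 oz
cream cheese: 2.5 lb × 4/5 = 2.0 lb
butter: 1.5 stick × 4/5 × 8 tbsp/stick = 9.6 tbsp
maple syrup: 1 tbsp × 4/5 = 0.8 tbsp

rolled oats: 8.5 oz; cream cheese: 2.0 lb; butter: 9.6 tbsp; maple syrup: 0.8 tbsp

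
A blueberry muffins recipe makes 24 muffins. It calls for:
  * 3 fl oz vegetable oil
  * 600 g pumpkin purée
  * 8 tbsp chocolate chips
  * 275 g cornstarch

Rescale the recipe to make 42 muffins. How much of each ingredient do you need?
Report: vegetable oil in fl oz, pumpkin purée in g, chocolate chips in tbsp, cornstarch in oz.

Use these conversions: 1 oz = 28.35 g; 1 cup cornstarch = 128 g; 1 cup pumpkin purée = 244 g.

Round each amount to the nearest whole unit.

Scaling factor: 42/24 = 7/4 = 1.75.
vegetable oil: 3 fl oz × 7/4 ≈ 5 fl oz
pumpkin purée: 600 g × 7/4 = 1050 g
chocolate chips: 8 tbsp × 7/4 = 14 tbsp
cornstarch: 275 g × 7/4 ÷ 28.35 g/oz ≈ 17 oz

vegetable oil: 5 fl oz; pumpkin purée: 1050 g; chocolate chips: 14 tbsp; cornstarch: 17 oz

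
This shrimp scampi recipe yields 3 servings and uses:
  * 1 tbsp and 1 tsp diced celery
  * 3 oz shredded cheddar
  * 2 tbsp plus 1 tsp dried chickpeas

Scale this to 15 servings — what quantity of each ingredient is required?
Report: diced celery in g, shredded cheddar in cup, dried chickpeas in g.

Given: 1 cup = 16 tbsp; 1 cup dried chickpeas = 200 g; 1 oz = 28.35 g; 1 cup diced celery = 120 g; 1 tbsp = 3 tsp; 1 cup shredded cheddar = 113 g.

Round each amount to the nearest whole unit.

diced celery: 50 g; shredded cheddar: 4 cup; dried chickpeas: 146 g

Scaling factor: 15/3 = 5.
diced celery: (1 tbsp + 1 tsp = 4/3 tbsp) × 5 ÷ 16 tbsp/cup × 120 g/cup = 50 g
shredded cheddar: 3 oz × 5 × 28.35 g/oz ÷ 113 g/cup ≈ 4 cup
dried chickpeas: (2 tbsp + 1 tsp = 7/3 tbsp) × 5 ÷ 16 tbsp/cup × 200 g/cup ≈ 146 g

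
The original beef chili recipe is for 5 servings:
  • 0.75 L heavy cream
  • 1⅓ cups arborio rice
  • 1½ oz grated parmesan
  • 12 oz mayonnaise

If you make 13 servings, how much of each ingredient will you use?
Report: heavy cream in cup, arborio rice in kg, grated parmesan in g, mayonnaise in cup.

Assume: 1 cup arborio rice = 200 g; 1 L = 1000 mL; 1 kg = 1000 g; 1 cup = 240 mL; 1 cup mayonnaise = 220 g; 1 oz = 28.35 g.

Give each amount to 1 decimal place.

heavy cream: 8.1 cup; arborio rice: 0.7 kg; grated parmesan: 110.6 g; mayonnaise: 4.0 cup

Scaling factor: 13/5 = 2.6.
heavy cream: 0.75 L × 13/5 × 1000 mL/L ÷ 240 mL/cup ≈ 8.1 cup
arborio rice: 4/3 cup × 13/5 × 200 g/cup ÷ 1000 g/kg ≈ 0.7 kg
grated parmesan: 1.5 oz × 13/5 × 28.35 g/oz ≈ 110.6 g
mayonnaise: 12 oz × 13/5 × 28.35 g/oz ÷ 220 g/cup ≈ 4.0 cup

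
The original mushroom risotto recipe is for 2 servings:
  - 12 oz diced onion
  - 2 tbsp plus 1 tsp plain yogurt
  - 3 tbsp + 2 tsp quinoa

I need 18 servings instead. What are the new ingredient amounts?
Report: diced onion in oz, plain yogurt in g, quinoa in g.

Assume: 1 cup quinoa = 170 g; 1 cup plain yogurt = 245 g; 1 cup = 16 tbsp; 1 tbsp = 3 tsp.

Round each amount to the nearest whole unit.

Scaling factor: 18/2 = 9.
diced onion: 12 oz × 9 = 108 oz
plain yogurt: (2 tbsp + 1 tsp = 7/3 tbsp) × 9 ÷ 16 tbsp/cup × 245 g/cup ≈ 322 g
quinoa: (3 tbsp + 2 tsp = 11/3 tbsp) × 9 ÷ 16 tbsp/cup × 170 g/cup ≈ 351 g

diced onion: 108 oz; plain yogurt: 322 g; quinoa: 351 g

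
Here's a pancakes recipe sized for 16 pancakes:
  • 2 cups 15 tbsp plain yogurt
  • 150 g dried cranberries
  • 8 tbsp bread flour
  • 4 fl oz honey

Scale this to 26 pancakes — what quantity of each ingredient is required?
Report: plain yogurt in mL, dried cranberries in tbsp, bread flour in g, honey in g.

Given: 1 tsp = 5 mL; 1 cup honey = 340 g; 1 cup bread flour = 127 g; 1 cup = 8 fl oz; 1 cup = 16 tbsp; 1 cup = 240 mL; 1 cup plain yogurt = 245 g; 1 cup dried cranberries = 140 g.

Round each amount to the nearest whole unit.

Scaling factor: 26/16 = 13/8 = 1.625.
plain yogurt: (2 cup + 15 tbsp = 2.9375 cup) × 13/8 × 240 mL/cup ≈ 1146 mL
dried cranberries: 150 g × 13/8 ÷ 140 g/cup × 16 tbsp/cup ≈ 28 tbsp
bread flour: 8 tbsp × 13/8 ÷ 16 tbsp/cup × 127 g/cup ≈ 103 g
honey: 4 fl oz × 13/8 ÷ 8 fl oz/cup × 340 g/cup ≈ 276 g

plain yogurt: 1146 mL; dried cranberries: 28 tbsp; bread flour: 103 g; honey: 276 g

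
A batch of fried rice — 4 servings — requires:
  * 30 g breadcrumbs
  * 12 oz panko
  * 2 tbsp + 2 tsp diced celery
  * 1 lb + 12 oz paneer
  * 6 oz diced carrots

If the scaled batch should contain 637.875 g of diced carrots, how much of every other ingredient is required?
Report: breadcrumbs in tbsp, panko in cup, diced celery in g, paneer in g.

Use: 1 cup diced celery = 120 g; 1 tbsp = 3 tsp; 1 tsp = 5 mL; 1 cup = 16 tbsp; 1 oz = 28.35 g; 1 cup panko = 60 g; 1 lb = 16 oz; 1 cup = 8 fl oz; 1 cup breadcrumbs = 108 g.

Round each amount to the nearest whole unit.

The original recipe has 170.1 g of diced carrots, so the scaling factor is 637.875 ÷ 170.1 = 15/4 = 3.75.
breadcrumbs: 30 g × 15/4 ÷ 108 g/cup × 16 tbsp/cup ≈ 17 tbsp
panko: 12 oz × 15/4 × 28.35 g/oz ÷ 60 g/cup ≈ 21 cup
diced celery: (2 tbsp + 2 tsp = 8/3 tbsp) × 15/4 ÷ 16 tbsp/cup × 120 g/cup = 75 g
paneer: (1 lb + 12 oz = 1.75 lb) × 15/4 × 16 oz/lb × 28.35 g/oz ≈ 2977 g

breadcrumbs: 17 tbsp; panko: 21 cup; diced celery: 75 g; paneer: 2977 g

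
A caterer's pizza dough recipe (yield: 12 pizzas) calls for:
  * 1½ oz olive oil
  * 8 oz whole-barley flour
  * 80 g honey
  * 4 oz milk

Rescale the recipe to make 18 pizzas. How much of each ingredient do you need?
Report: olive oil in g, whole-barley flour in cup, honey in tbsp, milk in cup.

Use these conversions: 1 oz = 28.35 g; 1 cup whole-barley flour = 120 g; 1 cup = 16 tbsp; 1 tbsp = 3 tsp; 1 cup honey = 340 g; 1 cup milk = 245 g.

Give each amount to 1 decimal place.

olive oil: 63.8 g; whole-barley flour: 2.8 cup; honey: 5.6 tbsp; milk: 0.7 cup

Scaling factor: 18/12 = 3/2 = 1.5.
olive oil: 1.5 oz × 3/2 × 28.35 g/oz ≈ 63.8 g
whole-barley flour: 8 oz × 3/2 × 28.35 g/oz ÷ 120 g/cup ≈ 2.8 cup
honey: 80 g × 3/2 ÷ 340 g/cup × 16 tbsp/cup ≈ 5.6 tbsp
milk: 4 oz × 3/2 × 28.35 g/oz ÷ 245 g/cup ≈ 0.7 cup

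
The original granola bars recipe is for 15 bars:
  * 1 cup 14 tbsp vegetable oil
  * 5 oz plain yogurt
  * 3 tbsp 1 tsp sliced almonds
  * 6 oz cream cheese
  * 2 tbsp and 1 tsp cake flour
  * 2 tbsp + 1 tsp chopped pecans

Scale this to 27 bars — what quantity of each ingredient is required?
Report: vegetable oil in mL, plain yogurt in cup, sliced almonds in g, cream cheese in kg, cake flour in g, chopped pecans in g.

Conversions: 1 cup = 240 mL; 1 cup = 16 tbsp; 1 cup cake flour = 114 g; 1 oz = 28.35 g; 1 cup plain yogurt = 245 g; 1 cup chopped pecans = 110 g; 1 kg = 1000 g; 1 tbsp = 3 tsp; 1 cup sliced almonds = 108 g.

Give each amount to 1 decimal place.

vegetable oil: 810.0 mL; plain yogurt: 1.0 cup; sliced almonds: 40.5 g; cream cheese: 0.3 kg; cake flour: 29.9 g; chopped pecans: 28.9 g

Scaling factor: 27/15 = 9/5 = 1.8.
vegetable oil: (1 cup + 14 tbsp = 1.875 cup) × 9/5 × 240 mL/cup = 810.0 mL
plain yogurt: 5 oz × 9/5 × 28.35 g/oz ÷ 245 g/cup ≈ 1.0 cup
sliced almonds: (3 tbsp + 1 tsp = 10/3 tbsp) × 9/5 ÷ 16 tbsp/cup × 108 g/cup = 40.5 g
cream cheese: 6 oz × 9/5 × 28.35 g/oz ÷ 1000 g/kg ≈ 0.3 kg
cake flour: (2 tbsp + 1 tsp = 7/3 tbsp) × 9/5 ÷ 16 tbsp/cup × 114 g/cup ≈ 29.9 g
chopped pecans: (2 tbsp + 1 tsp = 7/3 tbsp) × 9/5 ÷ 16 tbsp/cup × 110 g/cup ≈ 28.9 g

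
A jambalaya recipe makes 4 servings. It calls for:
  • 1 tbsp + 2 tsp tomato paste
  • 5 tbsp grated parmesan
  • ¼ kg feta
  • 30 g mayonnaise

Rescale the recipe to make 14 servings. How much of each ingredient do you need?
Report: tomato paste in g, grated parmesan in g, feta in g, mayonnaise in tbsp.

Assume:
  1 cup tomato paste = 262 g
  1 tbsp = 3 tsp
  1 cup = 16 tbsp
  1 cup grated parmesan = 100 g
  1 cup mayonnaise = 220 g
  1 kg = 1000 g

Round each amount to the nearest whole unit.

tomato paste: 96 g; grated parmesan: 109 g; feta: 875 g; mayonnaise: 8 tbsp

Scaling factor: 14/4 = 7/2 = 3.5.
tomato paste: (1 tbsp + 2 tsp = 5/3 tbsp) × 7/2 ÷ 16 tbsp/cup × 262 g/cup ≈ 96 g
grated parmesan: 5 tbsp × 7/2 ÷ 16 tbsp/cup × 100 g/cup ≈ 109 g
feta: 0.25 kg × 7/2 × 1000 g/kg = 875 g
mayonnaise: 30 g × 7/2 ÷ 220 g/cup × 16 tbsp/cup ≈ 8 tbsp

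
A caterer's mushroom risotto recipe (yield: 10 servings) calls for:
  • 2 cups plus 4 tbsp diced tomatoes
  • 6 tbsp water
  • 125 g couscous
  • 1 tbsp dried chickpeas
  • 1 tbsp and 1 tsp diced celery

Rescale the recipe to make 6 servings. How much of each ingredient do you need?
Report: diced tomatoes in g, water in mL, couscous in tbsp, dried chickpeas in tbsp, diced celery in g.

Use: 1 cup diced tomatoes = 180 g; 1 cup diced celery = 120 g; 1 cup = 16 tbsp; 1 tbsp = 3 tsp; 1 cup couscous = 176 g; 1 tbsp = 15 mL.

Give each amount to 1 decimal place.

Scaling factor: 6/10 = 3/5 = 0.6.
diced tomatoes: (2 cup + 4 tbsp = 2.25 cup) × 3/5 × 180 g/cup = 243.0 g
water: 6 tbsp × 3/5 × 15 mL/tbsp = 54.0 mL
couscous: 125 g × 3/5 ÷ 176 g/cup × 16 tbsp/cup ≈ 6.8 tbsp
dried chickpeas: 1 tbsp × 3/5 = 0.6 tbsp
diced celery: (1 tbsp + 1 tsp = 4/3 tbsp) × 3/5 ÷ 16 tbsp/cup × 120 g/cup = 6.0 g

diced tomatoes: 243.0 g; water: 54.0 mL; couscous: 6.8 tbsp; dried chickpeas: 0.6 tbsp; diced celery: 6.0 g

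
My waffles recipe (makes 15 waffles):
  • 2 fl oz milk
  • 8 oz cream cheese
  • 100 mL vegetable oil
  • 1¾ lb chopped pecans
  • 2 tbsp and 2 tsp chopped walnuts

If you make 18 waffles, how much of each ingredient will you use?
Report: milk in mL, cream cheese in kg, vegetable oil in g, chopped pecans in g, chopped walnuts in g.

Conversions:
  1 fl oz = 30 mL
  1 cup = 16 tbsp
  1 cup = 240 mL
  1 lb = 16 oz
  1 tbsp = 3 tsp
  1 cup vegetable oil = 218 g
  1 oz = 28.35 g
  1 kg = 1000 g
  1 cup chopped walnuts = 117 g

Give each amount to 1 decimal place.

milk: 72.0 mL; cream cheese: 0.3 kg; vegetable oil: 109.0 g; chopped pecans: 952.6 g; chopped walnuts: 23.4 g

Scaling factor: 18/15 = 6/5 = 1.2.
milk: 2 fl oz × 6/5 × 30 mL/fl oz = 72.0 mL
cream cheese: 8 oz × 6/5 × 28.35 g/oz ÷ 1000 g/kg ≈ 0.3 kg
vegetable oil: 100 mL × 6/5 ÷ 240 mL/cup × 218 g/cup = 109.0 g
chopped pecans: 1.75 lb × 6/5 × 16 oz/lb × 28.35 g/oz ≈ 952.6 g
chopped walnuts: (2 tbsp + 2 tsp = 8/3 tbsp) × 6/5 ÷ 16 tbsp/cup × 117 g/cup = 23.4 g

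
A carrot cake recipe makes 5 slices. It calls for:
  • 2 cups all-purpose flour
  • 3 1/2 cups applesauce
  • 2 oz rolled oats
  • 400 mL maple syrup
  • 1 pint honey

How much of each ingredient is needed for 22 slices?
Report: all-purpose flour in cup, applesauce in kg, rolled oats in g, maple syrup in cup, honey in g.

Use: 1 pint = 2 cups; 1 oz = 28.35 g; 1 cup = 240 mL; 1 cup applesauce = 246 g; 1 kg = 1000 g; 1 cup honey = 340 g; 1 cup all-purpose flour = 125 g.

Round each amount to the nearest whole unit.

Scaling factor: 22/5 = 4.4.
all-purpose flour: 2 cup × 22/5 ≈ 9 cup
applesauce: 3.5 cup × 22/5 × 246 g/cup ÷ 1000 g/kg ≈ 4 kg
rolled oats: 2 oz × 22/5 × 28.35 g/oz ≈ 249 g
maple syrup: 400 mL × 22/5 ÷ 240 mL/cup ≈ 7 cup
honey: 1 pint × 22/5 × 2 cup/pint × 340 g/cup = 2992 g

all-purpose flour: 9 cup; applesauce: 4 kg; rolled oats: 249 g; maple syrup: 7 cup; honey: 2992 g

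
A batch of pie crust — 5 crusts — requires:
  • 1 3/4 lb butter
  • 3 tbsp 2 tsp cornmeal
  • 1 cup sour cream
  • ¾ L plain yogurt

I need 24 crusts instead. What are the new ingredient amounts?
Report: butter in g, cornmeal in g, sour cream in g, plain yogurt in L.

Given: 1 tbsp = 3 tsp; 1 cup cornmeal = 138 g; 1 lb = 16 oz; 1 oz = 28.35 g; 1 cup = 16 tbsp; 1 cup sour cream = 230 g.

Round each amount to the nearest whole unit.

Scaling factor: 24/5 = 4.8.
butter: 1.75 lb × 24/5 × 16 oz/lb × 28.35 g/oz ≈ 3810 g
cornmeal: (3 tbsp + 2 tsp = 11/3 tbsp) × 24/5 ÷ 16 tbsp/cup × 138 g/cup ≈ 152 g
sour cream: 1 cup × 24/5 × 230 g/cup = 1104 g
plain yogurt: 0.75 L × 24/5 ≈ 4 L

butter: 3810 g; cornmeal: 152 g; sour cream: 1104 g; plain yogurt: 4 L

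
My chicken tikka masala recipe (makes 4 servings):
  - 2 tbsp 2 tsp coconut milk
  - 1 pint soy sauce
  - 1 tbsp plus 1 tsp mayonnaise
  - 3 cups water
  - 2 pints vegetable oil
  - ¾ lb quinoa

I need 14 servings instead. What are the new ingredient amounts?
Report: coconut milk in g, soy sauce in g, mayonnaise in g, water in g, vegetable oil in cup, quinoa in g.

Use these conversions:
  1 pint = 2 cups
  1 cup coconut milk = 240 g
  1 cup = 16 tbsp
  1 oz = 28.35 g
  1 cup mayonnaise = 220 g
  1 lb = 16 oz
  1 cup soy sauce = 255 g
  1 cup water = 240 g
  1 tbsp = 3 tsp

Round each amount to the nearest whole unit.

coconut milk: 140 g; soy sauce: 1785 g; mayonnaise: 64 g; water: 2520 g; vegetable oil: 14 cup; quinoa: 1191 g

Scaling factor: 14/4 = 7/2 = 3.5.
coconut milk: (2 tbsp + 2 tsp = 8/3 tbsp) × 7/2 ÷ 16 tbsp/cup × 240 g/cup = 140 g
soy sauce: 1 pint × 7/2 × 2 cup/pint × 255 g/cup = 1785 g
mayonnaise: (1 tbsp + 1 tsp = 4/3 tbsp) × 7/2 ÷ 16 tbsp/cup × 220 g/cup ≈ 64 g
water: 3 cup × 7/2 × 240 g/cup = 2520 g
vegetable oil: 2 pint × 7/2 × 2 cup/pint = 14 cup
quinoa: 0.75 lb × 7/2 × 16 oz/lb × 28.35 g/oz ≈ 1191 g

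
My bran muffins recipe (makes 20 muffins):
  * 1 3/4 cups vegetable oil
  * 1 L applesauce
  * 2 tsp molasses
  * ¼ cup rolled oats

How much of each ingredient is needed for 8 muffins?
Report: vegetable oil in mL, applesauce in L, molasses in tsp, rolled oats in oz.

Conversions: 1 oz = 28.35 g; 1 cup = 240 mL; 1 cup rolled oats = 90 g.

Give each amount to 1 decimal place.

vegetable oil: 168.0 mL; applesauce: 0.4 L; molasses: 0.8 tsp; rolled oats: 0.3 oz

Scaling factor: 8/20 = 2/5 = 0.4.
vegetable oil: 1.75 cup × 2/5 × 240 mL/cup = 168.0 mL
applesauce: 1 L × 2/5 = 0.4 L
molasses: 2 tsp × 2/5 = 0.8 tsp
rolled oats: 0.25 cup × 2/5 × 90 g/cup ÷ 28.35 g/oz ≈ 0.3 oz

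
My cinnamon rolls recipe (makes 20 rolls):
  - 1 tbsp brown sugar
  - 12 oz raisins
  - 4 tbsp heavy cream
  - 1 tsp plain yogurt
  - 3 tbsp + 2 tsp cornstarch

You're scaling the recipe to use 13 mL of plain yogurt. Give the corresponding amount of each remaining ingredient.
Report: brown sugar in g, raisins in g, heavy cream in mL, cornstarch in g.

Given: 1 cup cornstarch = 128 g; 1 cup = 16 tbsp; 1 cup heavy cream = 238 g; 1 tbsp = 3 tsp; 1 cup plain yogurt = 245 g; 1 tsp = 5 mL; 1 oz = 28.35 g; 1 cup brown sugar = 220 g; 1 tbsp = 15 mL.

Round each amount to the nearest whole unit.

The original recipe has 5 mL of plain yogurt, so the scaling factor is 13 ÷ 5 = 13/5 = 2.6.
brown sugar: 1 tbsp × 13/5 ÷ 16 tbsp/cup × 220 g/cup ≈ 36 g
raisins: 12 oz × 13/5 × 28.35 g/oz ≈ 885 g
heavy cream: 4 tbsp × 13/5 × 15 mL/tbsp = 156 mL
cornstarch: (3 tbsp + 2 tsp = 11/3 tbsp) × 13/5 ÷ 16 tbsp/cup × 128 g/cup ≈ 76 g

brown sugar: 36 g; raisins: 885 g; heavy cream: 156 mL; cornstarch: 76 g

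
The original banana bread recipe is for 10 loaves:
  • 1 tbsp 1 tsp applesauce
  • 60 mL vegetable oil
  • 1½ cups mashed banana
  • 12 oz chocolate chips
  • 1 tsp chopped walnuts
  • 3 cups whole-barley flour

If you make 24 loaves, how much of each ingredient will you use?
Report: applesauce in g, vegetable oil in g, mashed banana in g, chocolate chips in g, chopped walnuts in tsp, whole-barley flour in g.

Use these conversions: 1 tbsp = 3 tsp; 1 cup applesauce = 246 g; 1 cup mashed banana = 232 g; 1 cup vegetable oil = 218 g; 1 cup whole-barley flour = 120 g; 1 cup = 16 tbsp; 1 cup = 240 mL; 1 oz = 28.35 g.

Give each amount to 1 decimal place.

Scaling factor: 24/10 = 12/5 = 2.4.
applesauce: (1 tbsp + 1 tsp = 4/3 tbsp) × 12/5 ÷ 16 tbsp/cup × 246 g/cup = 49.2 g
vegetable oil: 60 mL × 12/5 ÷ 240 mL/cup × 218 g/cup = 130.8 g
mashed banana: 1.5 cup × 12/5 × 232 g/cup = 835.2 g
chocolate chips: 12 oz × 12/5 × 28.35 g/oz ≈ 816.5 g
chopped walnuts: 1 tsp × 12/5 = 2.4 tsp
whole-barley flour: 3 cup × 12/5 × 120 g/cup = 864.0 g

applesauce: 49.2 g; vegetable oil: 130.8 g; mashed banana: 835.2 g; chocolate chips: 816.5 g; chopped walnuts: 2.4 tsp; whole-barley flour: 864.0 g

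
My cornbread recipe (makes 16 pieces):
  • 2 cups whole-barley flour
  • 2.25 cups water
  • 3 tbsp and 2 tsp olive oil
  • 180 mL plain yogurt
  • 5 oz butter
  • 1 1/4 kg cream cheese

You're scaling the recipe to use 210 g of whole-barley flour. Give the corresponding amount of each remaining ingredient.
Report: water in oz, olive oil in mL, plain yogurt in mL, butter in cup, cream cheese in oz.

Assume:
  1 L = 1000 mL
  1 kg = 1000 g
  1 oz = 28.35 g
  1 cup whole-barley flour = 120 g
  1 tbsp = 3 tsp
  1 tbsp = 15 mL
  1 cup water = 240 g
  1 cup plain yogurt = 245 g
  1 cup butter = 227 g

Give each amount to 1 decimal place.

water: 16.7 oz; olive oil: 48.1 mL; plain yogurt: 157.5 mL; butter: 0.5 cup; cream cheese: 38.6 oz

The original recipe has 240 g of whole-barley flour, so the scaling factor is 210 ÷ 240 = 7/8 = 0.875.
water: 2.25 cup × 7/8 × 240 g/cup ÷ 28.35 g/oz ≈ 16.7 oz
olive oil: (3 tbsp + 2 tsp = 11/3 tbsp) × 7/8 × 15 mL/tbsp ≈ 48.1 mL
plain yogurt: 180 mL × 7/8 = 157.5 mL
butter: 5 oz × 7/8 × 28.35 g/oz ÷ 227 g/cup ≈ 0.5 cup
cream cheese: 1.25 kg × 7/8 × 1000 g/kg ÷ 28.35 g/oz ≈ 38.6 oz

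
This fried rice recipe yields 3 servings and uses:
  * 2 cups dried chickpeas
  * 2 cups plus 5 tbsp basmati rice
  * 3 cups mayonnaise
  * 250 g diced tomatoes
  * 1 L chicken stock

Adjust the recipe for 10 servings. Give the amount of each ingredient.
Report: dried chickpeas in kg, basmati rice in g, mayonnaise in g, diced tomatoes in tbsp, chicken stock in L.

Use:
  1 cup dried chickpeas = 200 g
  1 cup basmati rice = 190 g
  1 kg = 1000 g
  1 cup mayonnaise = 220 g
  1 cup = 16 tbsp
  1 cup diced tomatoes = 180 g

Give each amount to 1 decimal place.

Scaling factor: 10/3.
dried chickpeas: 2 cup × 10/3 × 200 g/cup ÷ 1000 g/kg ≈ 1.3 kg
basmati rice: (2 cup + 5 tbsp = 2.3125 cup) × 10/3 × 190 g/cup ≈ 1464.6 g
mayonnaise: 3 cup × 10/3 × 220 g/cup = 2200.0 g
diced tomatoes: 250 g × 10/3 ÷ 180 g/cup × 16 tbsp/cup ≈ 74.1 tbsp
chicken stock: 1 L × 10/3 ≈ 3.3 L

dried chickpeas: 1.3 kg; basmati rice: 1464.6 g; mayonnaise: 2200.0 g; diced tomatoes: 74.1 tbsp; chicken stock: 3.3 L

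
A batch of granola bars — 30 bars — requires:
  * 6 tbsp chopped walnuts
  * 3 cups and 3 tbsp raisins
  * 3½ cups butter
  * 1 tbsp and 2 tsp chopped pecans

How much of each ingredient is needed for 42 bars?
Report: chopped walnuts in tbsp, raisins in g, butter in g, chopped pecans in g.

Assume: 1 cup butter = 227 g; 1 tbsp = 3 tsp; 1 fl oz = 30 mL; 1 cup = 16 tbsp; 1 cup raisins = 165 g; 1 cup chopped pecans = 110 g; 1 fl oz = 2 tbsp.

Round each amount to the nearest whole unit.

chopped walnuts: 8 tbsp; raisins: 736 g; butter: 1112 g; chopped pecans: 16 g

Scaling factor: 42/30 = 7/5 = 1.4.
chopped walnuts: 6 tbsp × 7/5 ≈ 8 tbsp
raisins: (3 cup + 3 tbsp = 3.1875 cup) × 7/5 × 165 g/cup ≈ 736 g
butter: 3.5 cup × 7/5 × 227 g/cup ≈ 1112 g
chopped pecans: (1 tbsp + 2 tsp = 5/3 tbsp) × 7/5 ÷ 16 tbsp/cup × 110 g/cup ≈ 16 g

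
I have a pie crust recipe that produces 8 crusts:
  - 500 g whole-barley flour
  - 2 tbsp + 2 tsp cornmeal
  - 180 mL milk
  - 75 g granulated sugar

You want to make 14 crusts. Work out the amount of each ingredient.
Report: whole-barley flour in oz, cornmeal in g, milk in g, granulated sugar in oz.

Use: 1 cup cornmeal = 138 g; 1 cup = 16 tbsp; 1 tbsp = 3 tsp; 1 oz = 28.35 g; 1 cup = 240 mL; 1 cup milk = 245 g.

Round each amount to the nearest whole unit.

whole-barley flour: 31 oz; cornmeal: 40 g; milk: 322 g; granulated sugar: 5 oz

Scaling factor: 14/8 = 7/4 = 1.75.
whole-barley flour: 500 g × 7/4 ÷ 28.35 g/oz ≈ 31 oz
cornmeal: (2 tbsp + 2 tsp = 8/3 tbsp) × 7/4 ÷ 16 tbsp/cup × 138 g/cup ≈ 40 g
milk: 180 mL × 7/4 ÷ 240 mL/cup × 245 g/cup ≈ 322 g
granulated sugar: 75 g × 7/4 ÷ 28.35 g/oz ≈ 5 oz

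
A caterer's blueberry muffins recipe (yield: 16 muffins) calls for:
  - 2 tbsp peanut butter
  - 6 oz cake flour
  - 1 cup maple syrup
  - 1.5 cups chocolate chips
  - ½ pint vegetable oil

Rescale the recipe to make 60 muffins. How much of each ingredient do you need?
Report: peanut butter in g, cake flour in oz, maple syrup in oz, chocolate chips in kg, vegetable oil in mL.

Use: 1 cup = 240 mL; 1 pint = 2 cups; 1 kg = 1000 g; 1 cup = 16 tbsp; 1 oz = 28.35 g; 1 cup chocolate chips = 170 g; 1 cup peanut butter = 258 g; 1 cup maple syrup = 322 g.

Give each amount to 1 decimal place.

Scaling factor: 60/16 = 15/4 = 3.75.
peanut butter: 2 tbsp × 15/4 ÷ 16 tbsp/cup × 258 g/cup ≈ 120.9 g
cake flour: 6 oz × 15/4 = 22.5 oz
maple syrup: 1 cup × 15/4 × 322 g/cup ÷ 28.35 g/oz ≈ 42.6 oz
chocolate chips: 1.5 cup × 15/4 × 170 g/cup ÷ 1000 g/kg ≈ 1.0 kg
vegetable oil: 0.5 pint × 15/4 × 2 cup/pint × 240 mL/cup = 900.0 mL

peanut butter: 120.9 g; cake flour: 22.5 oz; maple syrup: 42.6 oz; chocolate chips: 1.0 kg; vegetable oil: 900.0 mL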